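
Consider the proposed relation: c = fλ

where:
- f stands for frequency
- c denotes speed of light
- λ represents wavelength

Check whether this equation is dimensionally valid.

Yes

f (frequency) has dimensions [T^-1].
c (speed of light) has dimensions [L T^-1].
λ (wavelength) has dimensions [L].

Left side: [L T^-1]
Right side: [L T^-1]

Both sides have the same dimensions, so the equation is dimensionally consistent.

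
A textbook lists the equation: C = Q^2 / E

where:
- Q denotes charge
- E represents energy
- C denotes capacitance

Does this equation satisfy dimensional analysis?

Yes

Q (charge) has dimensions [I T].
E (energy) has dimensions [L^2 M T^-2].
C (capacitance) has dimensions [I^2 L^-2 M^-1 T^4].

Left side: [I^2 L^-2 M^-1 T^4]
Right side: [I^2 L^-2 M^-1 T^4]

Both sides have the same dimensions, so the equation is dimensionally consistent.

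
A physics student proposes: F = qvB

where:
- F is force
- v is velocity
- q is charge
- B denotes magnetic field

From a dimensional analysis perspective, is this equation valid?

Yes

F (force) has dimensions [L M T^-2].
v (velocity) has dimensions [L T^-1].
q (charge) has dimensions [I T].
B (magnetic field) has dimensions [I^-1 M T^-2].

Left side: [L M T^-2]
Right side: [L M T^-2]

Both sides have the same dimensions, so the equation is dimensionally consistent.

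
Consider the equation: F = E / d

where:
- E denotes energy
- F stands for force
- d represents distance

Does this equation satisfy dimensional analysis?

Yes

E (energy) has dimensions [L^2 M T^-2].
F (force) has dimensions [L M T^-2].
d (distance) has dimensions [L].

Left side: [L M T^-2]
Right side: [L M T^-2]

Both sides have the same dimensions, so the equation is dimensionally consistent.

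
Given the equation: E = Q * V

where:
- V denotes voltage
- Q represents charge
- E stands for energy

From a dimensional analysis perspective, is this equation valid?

Yes

V (voltage) has dimensions [I^-1 L^2 M T^-3].
Q (charge) has dimensions [I T].
E (energy) has dimensions [L^2 M T^-2].

Left side: [L^2 M T^-2]
Right side: [L^2 M T^-2]

Both sides have the same dimensions, so the equation is dimensionally consistent.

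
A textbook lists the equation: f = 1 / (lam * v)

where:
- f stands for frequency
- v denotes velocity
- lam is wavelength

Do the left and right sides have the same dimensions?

No

f (frequency) has dimensions [T^-1].
v (velocity) has dimensions [L T^-1].
lam (wavelength) has dimensions [L].

Left side: [T^-1]
Right side: [L^-2 T]

The two sides have different dimensions, so the equation is NOT dimensionally consistent.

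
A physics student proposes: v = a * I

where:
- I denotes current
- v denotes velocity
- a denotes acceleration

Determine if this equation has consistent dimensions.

No

I (current) has dimensions [I].
v (velocity) has dimensions [L T^-1].
a (acceleration) has dimensions [L T^-2].

Left side: [L T^-1]
Right side: [I L T^-2]

The two sides have different dimensions, so the equation is NOT dimensionally consistent.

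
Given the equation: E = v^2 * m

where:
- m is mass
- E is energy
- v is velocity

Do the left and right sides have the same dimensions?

Yes

m (mass) has dimensions [M].
E (energy) has dimensions [L^2 M T^-2].
v (velocity) has dimensions [L T^-1].

Left side: [L^2 M T^-2]
Right side: [L^2 M T^-2]

Both sides have the same dimensions, so the equation is dimensionally consistent.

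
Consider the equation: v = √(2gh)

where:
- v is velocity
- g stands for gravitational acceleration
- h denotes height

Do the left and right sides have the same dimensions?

Yes

v (velocity) has dimensions [L T^-1].
g (gravitational acceleration) has dimensions [L T^-2].
h (height) has dimensions [L].

Left side: [L T^-1]
Right side: [L T^-1]

Both sides have the same dimensions, so the equation is dimensionally consistent.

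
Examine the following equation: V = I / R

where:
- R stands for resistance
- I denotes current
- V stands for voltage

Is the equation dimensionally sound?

No

R (resistance) has dimensions [I^-2 L^2 M T^-3].
I (current) has dimensions [I].
V (voltage) has dimensions [I^-1 L^2 M T^-3].

Left side: [I^-1 L^2 M T^-3]
Right side: [I^3 L^-2 M^-1 T^3]

The two sides have different dimensions, so the equation is NOT dimensionally consistent.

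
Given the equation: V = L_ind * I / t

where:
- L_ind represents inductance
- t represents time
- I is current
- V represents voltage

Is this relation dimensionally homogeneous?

Yes

L_ind (inductance) has dimensions [I^-2 L^2 M T^-2].
t (time) has dimensions [T].
I (current) has dimensions [I].
V (voltage) has dimensions [I^-1 L^2 M T^-3].

Left side: [I^-1 L^2 M T^-3]
Right side: [I^-1 L^2 M T^-3]

Both sides have the same dimensions, so the equation is dimensionally consistent.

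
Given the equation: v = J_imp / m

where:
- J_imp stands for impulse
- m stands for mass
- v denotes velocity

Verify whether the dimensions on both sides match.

Yes

J_imp (impulse) has dimensions [L M T^-1].
m (mass) has dimensions [M].
v (velocity) has dimensions [L T^-1].

Left side: [L T^-1]
Right side: [L T^-1]

Both sides have the same dimensions, so the equation is dimensionally consistent.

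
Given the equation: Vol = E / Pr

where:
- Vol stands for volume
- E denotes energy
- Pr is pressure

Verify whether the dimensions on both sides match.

Yes

Vol (volume) has dimensions [L^3].
E (energy) has dimensions [L^2 M T^-2].
Pr (pressure) has dimensions [L^-1 M T^-2].

Left side: [L^3]
Right side: [L^3]

Both sides have the same dimensions, so the equation is dimensionally consistent.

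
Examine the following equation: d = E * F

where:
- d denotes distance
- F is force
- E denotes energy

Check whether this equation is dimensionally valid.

No

d (distance) has dimensions [L].
F (force) has dimensions [L M T^-2].
E (energy) has dimensions [L^2 M T^-2].

Left side: [L]
Right side: [L^3 M^2 T^-4]

The two sides have different dimensions, so the equation is NOT dimensionally consistent.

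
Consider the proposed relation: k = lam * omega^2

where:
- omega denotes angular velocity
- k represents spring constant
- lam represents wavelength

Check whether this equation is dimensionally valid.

No

omega (angular velocity) has dimensions [T^-1].
k (spring constant) has dimensions [M T^-2].
lam (wavelength) has dimensions [L].

Left side: [M T^-2]
Right side: [L T^-2]

The two sides have different dimensions, so the equation is NOT dimensionally consistent.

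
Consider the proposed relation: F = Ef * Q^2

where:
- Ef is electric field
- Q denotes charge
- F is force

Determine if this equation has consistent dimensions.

No

Ef (electric field) has dimensions [I^-1 L M T^-3].
Q (charge) has dimensions [I T].
F (force) has dimensions [L M T^-2].

Left side: [L M T^-2]
Right side: [I L M T^-1]

The two sides have different dimensions, so the equation is NOT dimensionally consistent.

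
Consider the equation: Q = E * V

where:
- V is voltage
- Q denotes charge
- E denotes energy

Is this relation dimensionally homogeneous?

No

V (voltage) has dimensions [I^-1 L^2 M T^-3].
Q (charge) has dimensions [I T].
E (energy) has dimensions [L^2 M T^-2].

Left side: [I T]
Right side: [I^-1 L^4 M^2 T^-5]

The two sides have different dimensions, so the equation is NOT dimensionally consistent.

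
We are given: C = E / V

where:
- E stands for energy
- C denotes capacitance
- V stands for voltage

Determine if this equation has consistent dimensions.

No

E (energy) has dimensions [L^2 M T^-2].
C (capacitance) has dimensions [I^2 L^-2 M^-1 T^4].
V (voltage) has dimensions [I^-1 L^2 M T^-3].

Left side: [I^2 L^-2 M^-1 T^4]
Right side: [I T]

The two sides have different dimensions, so the equation is NOT dimensionally consistent.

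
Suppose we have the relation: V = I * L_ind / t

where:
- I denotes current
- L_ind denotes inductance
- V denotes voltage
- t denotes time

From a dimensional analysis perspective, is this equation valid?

Yes

I (current) has dimensions [I].
L_ind (inductance) has dimensions [I^-2 L^2 M T^-2].
V (voltage) has dimensions [I^-1 L^2 M T^-3].
t (time) has dimensions [T].

Left side: [I^-1 L^2 M T^-3]
Right side: [I^-1 L^2 M T^-3]

Both sides have the same dimensions, so the equation is dimensionally consistent.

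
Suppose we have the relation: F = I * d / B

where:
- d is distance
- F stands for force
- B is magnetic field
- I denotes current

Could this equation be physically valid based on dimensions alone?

No

d (distance) has dimensions [L].
F (force) has dimensions [L M T^-2].
B (magnetic field) has dimensions [I^-1 M T^-2].
I (current) has dimensions [I].

Left side: [L M T^-2]
Right side: [I^2 L M^-1 T^2]

The two sides have different dimensions, so the equation is NOT dimensionally consistent.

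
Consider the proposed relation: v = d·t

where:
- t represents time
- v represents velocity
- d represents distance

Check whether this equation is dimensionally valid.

No

t (time) has dimensions [T].
v (velocity) has dimensions [L T^-1].
d (distance) has dimensions [L].

Left side: [L T^-1]
Right side: [L T]

The two sides have different dimensions, so the equation is NOT dimensionally consistent.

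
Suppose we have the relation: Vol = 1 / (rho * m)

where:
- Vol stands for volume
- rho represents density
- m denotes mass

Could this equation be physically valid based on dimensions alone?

No

Vol (volume) has dimensions [L^3].
rho (density) has dimensions [L^-3 M].
m (mass) has dimensions [M].

Left side: [L^3]
Right side: [L^3 M^-2]

The two sides have different dimensions, so the equation is NOT dimensionally consistent.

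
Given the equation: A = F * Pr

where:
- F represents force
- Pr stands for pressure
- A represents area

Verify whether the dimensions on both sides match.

No

F (force) has dimensions [L M T^-2].
Pr (pressure) has dimensions [L^-1 M T^-2].
A (area) has dimensions [L^2].

Left side: [L^2]
Right side: [M^2 T^-4]

The two sides have different dimensions, so the equation is NOT dimensionally consistent.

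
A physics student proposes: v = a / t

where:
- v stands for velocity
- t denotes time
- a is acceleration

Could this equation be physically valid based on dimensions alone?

No

v (velocity) has dimensions [L T^-1].
t (time) has dimensions [T].
a (acceleration) has dimensions [L T^-2].

Left side: [L T^-1]
Right side: [L T^-3]

The two sides have different dimensions, so the equation is NOT dimensionally consistent.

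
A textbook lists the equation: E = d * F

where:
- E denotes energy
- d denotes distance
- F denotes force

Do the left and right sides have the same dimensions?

Yes

E (energy) has dimensions [L^2 M T^-2].
d (distance) has dimensions [L].
F (force) has dimensions [L M T^-2].

Left side: [L^2 M T^-2]
Right side: [L^2 M T^-2]

Both sides have the same dimensions, so the equation is dimensionally consistent.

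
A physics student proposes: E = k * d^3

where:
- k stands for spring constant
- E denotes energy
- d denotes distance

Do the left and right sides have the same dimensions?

No

k (spring constant) has dimensions [M T^-2].
E (energy) has dimensions [L^2 M T^-2].
d (distance) has dimensions [L].

Left side: [L^2 M T^-2]
Right side: [L^3 M T^-2]

The two sides have different dimensions, so the equation is NOT dimensionally consistent.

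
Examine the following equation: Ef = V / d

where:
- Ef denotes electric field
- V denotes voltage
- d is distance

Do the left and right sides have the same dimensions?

Yes

Ef (electric field) has dimensions [I^-1 L M T^-3].
V (voltage) has dimensions [I^-1 L^2 M T^-3].
d (distance) has dimensions [L].

Left side: [I^-1 L M T^-3]
Right side: [I^-1 L M T^-3]

Both sides have the same dimensions, so the equation is dimensionally consistent.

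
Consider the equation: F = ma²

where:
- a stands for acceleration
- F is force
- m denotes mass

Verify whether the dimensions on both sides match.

No

a (acceleration) has dimensions [L T^-2].
F (force) has dimensions [L M T^-2].
m (mass) has dimensions [M].

Left side: [L M T^-2]
Right side: [L^2 M T^-4]

The two sides have different dimensions, so the equation is NOT dimensionally consistent.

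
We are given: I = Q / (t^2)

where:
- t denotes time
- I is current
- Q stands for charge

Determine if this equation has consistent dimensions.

No

t (time) has dimensions [T].
I (current) has dimensions [I].
Q (charge) has dimensions [I T].

Left side: [I]
Right side: [I T^-1]

The two sides have different dimensions, so the equation is NOT dimensionally consistent.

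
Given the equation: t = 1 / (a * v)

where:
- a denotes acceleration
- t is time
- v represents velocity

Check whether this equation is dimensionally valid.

No

a (acceleration) has dimensions [L T^-2].
t (time) has dimensions [T].
v (velocity) has dimensions [L T^-1].

Left side: [T]
Right side: [L^-2 T^3]

The two sides have different dimensions, so the equation is NOT dimensionally consistent.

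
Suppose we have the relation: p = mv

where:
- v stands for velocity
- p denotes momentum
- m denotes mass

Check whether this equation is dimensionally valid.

Yes

v (velocity) has dimensions [L T^-1].
p (momentum) has dimensions [L M T^-1].
m (mass) has dimensions [M].

Left side: [L M T^-1]
Right side: [L M T^-1]

Both sides have the same dimensions, so the equation is dimensionally consistent.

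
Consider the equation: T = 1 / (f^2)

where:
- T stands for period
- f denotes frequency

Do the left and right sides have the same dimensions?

No

T (period) has dimensions [T].
f (frequency) has dimensions [T^-1].

Left side: [T]
Right side: [T^2]

The two sides have different dimensions, so the equation is NOT dimensionally consistent.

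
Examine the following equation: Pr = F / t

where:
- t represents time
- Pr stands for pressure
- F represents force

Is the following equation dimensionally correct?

No

t (time) has dimensions [T].
Pr (pressure) has dimensions [L^-1 M T^-2].
F (force) has dimensions [L M T^-2].

Left side: [L^-1 M T^-2]
Right side: [L M T^-3]

The two sides have different dimensions, so the equation is NOT dimensionally consistent.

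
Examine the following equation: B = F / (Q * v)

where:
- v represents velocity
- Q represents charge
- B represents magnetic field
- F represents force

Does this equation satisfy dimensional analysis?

Yes

v (velocity) has dimensions [L T^-1].
Q (charge) has dimensions [I T].
B (magnetic field) has dimensions [I^-1 M T^-2].
F (force) has dimensions [L M T^-2].

Left side: [I^-1 M T^-2]
Right side: [I^-1 M T^-2]

Both sides have the same dimensions, so the equation is dimensionally consistent.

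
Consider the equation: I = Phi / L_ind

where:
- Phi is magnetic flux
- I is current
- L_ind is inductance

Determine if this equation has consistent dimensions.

Yes

Phi (magnetic flux) has dimensions [I^-1 L^2 M T^-2].
I (current) has dimensions [I].
L_ind (inductance) has dimensions [I^-2 L^2 M T^-2].

Left side: [I]
Right side: [I]

Both sides have the same dimensions, so the equation is dimensionally consistent.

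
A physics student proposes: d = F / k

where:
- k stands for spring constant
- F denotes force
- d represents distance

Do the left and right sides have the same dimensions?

Yes

k (spring constant) has dimensions [M T^-2].
F (force) has dimensions [L M T^-2].
d (distance) has dimensions [L].

Left side: [L]
Right side: [L]

Both sides have the same dimensions, so the equation is dimensionally consistent.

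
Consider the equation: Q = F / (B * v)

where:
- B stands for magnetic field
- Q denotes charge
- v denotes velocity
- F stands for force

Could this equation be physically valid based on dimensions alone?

Yes

B (magnetic field) has dimensions [I^-1 M T^-2].
Q (charge) has dimensions [I T].
v (velocity) has dimensions [L T^-1].
F (force) has dimensions [L M T^-2].

Left side: [I T]
Right side: [I T]

Both sides have the same dimensions, so the equation is dimensionally consistent.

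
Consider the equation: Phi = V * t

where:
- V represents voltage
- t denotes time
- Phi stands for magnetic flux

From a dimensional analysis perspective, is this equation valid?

Yes

V (voltage) has dimensions [I^-1 L^2 M T^-3].
t (time) has dimensions [T].
Phi (magnetic flux) has dimensions [I^-1 L^2 M T^-2].

Left side: [I^-1 L^2 M T^-2]
Right side: [I^-1 L^2 M T^-2]

Both sides have the same dimensions, so the equation is dimensionally consistent.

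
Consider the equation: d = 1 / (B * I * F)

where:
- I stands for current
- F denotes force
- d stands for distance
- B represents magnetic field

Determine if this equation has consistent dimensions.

No

I (current) has dimensions [I].
F (force) has dimensions [L M T^-2].
d (distance) has dimensions [L].
B (magnetic field) has dimensions [I^-1 M T^-2].

Left side: [L]
Right side: [L^-1 M^-2 T^4]

The two sides have different dimensions, so the equation is NOT dimensionally consistent.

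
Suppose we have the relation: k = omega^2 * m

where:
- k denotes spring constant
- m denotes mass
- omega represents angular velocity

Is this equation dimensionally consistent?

Yes

k (spring constant) has dimensions [M T^-2].
m (mass) has dimensions [M].
omega (angular velocity) has dimensions [T^-1].

Left side: [M T^-2]
Right side: [M T^-2]

Both sides have the same dimensions, so the equation is dimensionally consistent.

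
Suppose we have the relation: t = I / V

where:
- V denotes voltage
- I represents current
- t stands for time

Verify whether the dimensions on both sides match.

No

V (voltage) has dimensions [I^-1 L^2 M T^-3].
I (current) has dimensions [I].
t (time) has dimensions [T].

Left side: [T]
Right side: [I^2 L^-2 M^-1 T^3]

The two sides have different dimensions, so the equation is NOT dimensionally consistent.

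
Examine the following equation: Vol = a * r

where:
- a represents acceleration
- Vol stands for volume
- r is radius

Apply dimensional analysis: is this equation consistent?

No

a (acceleration) has dimensions [L T^-2].
Vol (volume) has dimensions [L^3].
r (radius) has dimensions [L].

Left side: [L^3]
Right side: [L^2 T^-2]

The two sides have different dimensions, so the equation is NOT dimensionally consistent.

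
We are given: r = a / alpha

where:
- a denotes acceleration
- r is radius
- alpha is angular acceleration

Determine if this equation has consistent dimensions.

Yes

a (acceleration) has dimensions [L T^-2].
r (radius) has dimensions [L].
alpha (angular acceleration) has dimensions [T^-2].

Left side: [L]
Right side: [L]

Both sides have the same dimensions, so the equation is dimensionally consistent.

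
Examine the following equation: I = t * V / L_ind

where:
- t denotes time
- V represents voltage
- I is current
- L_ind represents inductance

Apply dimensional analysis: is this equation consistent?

Yes

t (time) has dimensions [T].
V (voltage) has dimensions [I^-1 L^2 M T^-3].
I (current) has dimensions [I].
L_ind (inductance) has dimensions [I^-2 L^2 M T^-2].

Left side: [I]
Right side: [I]

Both sides have the same dimensions, so the equation is dimensionally consistent.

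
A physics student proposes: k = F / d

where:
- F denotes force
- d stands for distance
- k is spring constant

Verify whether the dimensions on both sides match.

Yes

F (force) has dimensions [L M T^-2].
d (distance) has dimensions [L].
k (spring constant) has dimensions [M T^-2].

Left side: [M T^-2]
Right side: [M T^-2]

Both sides have the same dimensions, so the equation is dimensionally consistent.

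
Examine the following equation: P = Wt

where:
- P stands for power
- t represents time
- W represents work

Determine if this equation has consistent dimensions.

No

P (power) has dimensions [L^2 M T^-3].
t (time) has dimensions [T].
W (work) has dimensions [L^2 M T^-2].

Left side: [L^2 M T^-3]
Right side: [L^2 M T^-1]

The two sides have different dimensions, so the equation is NOT dimensionally consistent.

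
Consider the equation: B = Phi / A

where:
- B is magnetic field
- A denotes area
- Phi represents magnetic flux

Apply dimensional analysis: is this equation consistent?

Yes

B (magnetic field) has dimensions [I^-1 M T^-2].
A (area) has dimensions [L^2].
Phi (magnetic flux) has dimensions [I^-1 L^2 M T^-2].

Left side: [I^-1 M T^-2]
Right side: [I^-1 M T^-2]

Both sides have the same dimensions, so the equation is dimensionally consistent.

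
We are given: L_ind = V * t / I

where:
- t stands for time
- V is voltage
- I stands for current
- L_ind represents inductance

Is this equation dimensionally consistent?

Yes

t (time) has dimensions [T].
V (voltage) has dimensions [I^-1 L^2 M T^-3].
I (current) has dimensions [I].
L_ind (inductance) has dimensions [I^-2 L^2 M T^-2].

Left side: [I^-2 L^2 M T^-2]
Right side: [I^-2 L^2 M T^-2]

Both sides have the same dimensions, so the equation is dimensionally consistent.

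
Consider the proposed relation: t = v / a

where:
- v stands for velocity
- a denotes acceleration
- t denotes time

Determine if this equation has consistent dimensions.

Yes

v (velocity) has dimensions [L T^-1].
a (acceleration) has dimensions [L T^-2].
t (time) has dimensions [T].

Left side: [T]
Right side: [T]

Both sides have the same dimensions, so the equation is dimensionally consistent.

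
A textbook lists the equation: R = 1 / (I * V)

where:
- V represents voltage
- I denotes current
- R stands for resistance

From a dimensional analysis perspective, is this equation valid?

No

V (voltage) has dimensions [I^-1 L^2 M T^-3].
I (current) has dimensions [I].
R (resistance) has dimensions [I^-2 L^2 M T^-3].

Left side: [I^-2 L^2 M T^-3]
Right side: [L^-2 M^-1 T^3]

The two sides have different dimensions, so the equation is NOT dimensionally consistent.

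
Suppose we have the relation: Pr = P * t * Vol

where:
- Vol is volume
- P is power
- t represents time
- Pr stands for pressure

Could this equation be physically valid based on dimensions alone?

No

Vol (volume) has dimensions [L^3].
P (power) has dimensions [L^2 M T^-3].
t (time) has dimensions [T].
Pr (pressure) has dimensions [L^-1 M T^-2].

Left side: [L^-1 M T^-2]
Right side: [L^5 M T^-2]

The two sides have different dimensions, so the equation is NOT dimensionally consistent.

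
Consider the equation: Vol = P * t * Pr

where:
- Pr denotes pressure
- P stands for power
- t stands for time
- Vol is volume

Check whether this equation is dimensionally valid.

No

Pr (pressure) has dimensions [L^-1 M T^-2].
P (power) has dimensions [L^2 M T^-3].
t (time) has dimensions [T].
Vol (volume) has dimensions [L^3].

Left side: [L^3]
Right side: [L M^2 T^-4]

The two sides have different dimensions, so the equation is NOT dimensionally consistent.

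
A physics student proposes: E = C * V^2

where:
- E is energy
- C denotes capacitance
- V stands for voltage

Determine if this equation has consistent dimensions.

Yes

E (energy) has dimensions [L^2 M T^-2].
C (capacitance) has dimensions [I^2 L^-2 M^-1 T^4].
V (voltage) has dimensions [I^-1 L^2 M T^-3].

Left side: [L^2 M T^-2]
Right side: [L^2 M T^-2]

Both sides have the same dimensions, so the equation is dimensionally consistent.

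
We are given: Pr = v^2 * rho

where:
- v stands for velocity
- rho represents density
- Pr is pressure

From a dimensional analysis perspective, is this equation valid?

Yes

v (velocity) has dimensions [L T^-1].
rho (density) has dimensions [L^-3 M].
Pr (pressure) has dimensions [L^-1 M T^-2].

Left side: [L^-1 M T^-2]
Right side: [L^-1 M T^-2]

Both sides have the same dimensions, so the equation is dimensionally consistent.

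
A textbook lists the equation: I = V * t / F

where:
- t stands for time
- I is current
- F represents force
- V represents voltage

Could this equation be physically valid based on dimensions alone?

No

t (time) has dimensions [T].
I (current) has dimensions [I].
F (force) has dimensions [L M T^-2].
V (voltage) has dimensions [I^-1 L^2 M T^-3].

Left side: [I]
Right side: [I^-1 L]

The two sides have different dimensions, so the equation is NOT dimensionally consistent.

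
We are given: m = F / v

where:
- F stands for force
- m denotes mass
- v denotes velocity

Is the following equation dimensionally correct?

No

F (force) has dimensions [L M T^-2].
m (mass) has dimensions [M].
v (velocity) has dimensions [L T^-1].

Left side: [M]
Right side: [M T^-1]

The two sides have different dimensions, so the equation is NOT dimensionally consistent.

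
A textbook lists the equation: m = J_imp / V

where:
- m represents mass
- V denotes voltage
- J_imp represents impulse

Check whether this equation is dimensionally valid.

No

m (mass) has dimensions [M].
V (voltage) has dimensions [I^-1 L^2 M T^-3].
J_imp (impulse) has dimensions [L M T^-1].

Left side: [M]
Right side: [I L^-1 T^2]

The two sides have different dimensions, so the equation is NOT dimensionally consistent.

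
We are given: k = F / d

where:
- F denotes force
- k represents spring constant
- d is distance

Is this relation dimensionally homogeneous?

Yes

F (force) has dimensions [L M T^-2].
k (spring constant) has dimensions [M T^-2].
d (distance) has dimensions [L].

Left side: [M T^-2]
Right side: [M T^-2]

Both sides have the same dimensions, so the equation is dimensionally consistent.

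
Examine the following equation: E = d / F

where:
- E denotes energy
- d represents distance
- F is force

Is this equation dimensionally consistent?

No

E (energy) has dimensions [L^2 M T^-2].
d (distance) has dimensions [L].
F (force) has dimensions [L M T^-2].

Left side: [L^2 M T^-2]
Right side: [M^-1 T^2]

The two sides have different dimensions, so the equation is NOT dimensionally consistent.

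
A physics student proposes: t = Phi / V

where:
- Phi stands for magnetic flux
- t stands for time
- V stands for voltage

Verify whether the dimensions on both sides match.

Yes

Phi (magnetic flux) has dimensions [I^-1 L^2 M T^-2].
t (time) has dimensions [T].
V (voltage) has dimensions [I^-1 L^2 M T^-3].

Left side: [T]
Right side: [T]

Both sides have the same dimensions, so the equation is dimensionally consistent.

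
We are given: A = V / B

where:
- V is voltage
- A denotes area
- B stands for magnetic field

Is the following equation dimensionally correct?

No

V (voltage) has dimensions [I^-1 L^2 M T^-3].
A (area) has dimensions [L^2].
B (magnetic field) has dimensions [I^-1 M T^-2].

Left side: [L^2]
Right side: [L^2 T^-1]

The two sides have different dimensions, so the equation is NOT dimensionally consistent.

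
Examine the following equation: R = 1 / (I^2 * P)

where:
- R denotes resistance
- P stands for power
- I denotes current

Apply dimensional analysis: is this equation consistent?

No

R (resistance) has dimensions [I^-2 L^2 M T^-3].
P (power) has dimensions [L^2 M T^-3].
I (current) has dimensions [I].

Left side: [I^-2 L^2 M T^-3]
Right side: [I^-2 L^-2 M^-1 T^3]

The two sides have different dimensions, so the equation is NOT dimensionally consistent.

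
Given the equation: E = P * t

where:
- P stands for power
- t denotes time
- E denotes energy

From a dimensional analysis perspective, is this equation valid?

Yes

P (power) has dimensions [L^2 M T^-3].
t (time) has dimensions [T].
E (energy) has dimensions [L^2 M T^-2].

Left side: [L^2 M T^-2]
Right side: [L^2 M T^-2]

Both sides have the same dimensions, so the equation is dimensionally consistent.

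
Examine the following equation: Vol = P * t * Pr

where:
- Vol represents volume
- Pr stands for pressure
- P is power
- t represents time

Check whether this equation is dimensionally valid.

No

Vol (volume) has dimensions [L^3].
Pr (pressure) has dimensions [L^-1 M T^-2].
P (power) has dimensions [L^2 M T^-3].
t (time) has dimensions [T].

Left side: [L^3]
Right side: [L M^2 T^-4]

The two sides have different dimensions, so the equation is NOT dimensionally consistent.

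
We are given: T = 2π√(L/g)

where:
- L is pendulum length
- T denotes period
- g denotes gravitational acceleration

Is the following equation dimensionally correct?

Yes

L (pendulum length) has dimensions [L].
T (period) has dimensions [T].
g (gravitational acceleration) has dimensions [L T^-2].

Left side: [T]
Right side: [T]

Both sides have the same dimensions, so the equation is dimensionally consistent.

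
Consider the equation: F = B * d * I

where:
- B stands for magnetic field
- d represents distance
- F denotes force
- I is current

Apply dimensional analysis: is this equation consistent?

Yes

B (magnetic field) has dimensions [I^-1 M T^-2].
d (distance) has dimensions [L].
F (force) has dimensions [L M T^-2].
I (current) has dimensions [I].

Left side: [L M T^-2]
Right side: [L M T^-2]

Both sides have the same dimensions, so the equation is dimensionally consistent.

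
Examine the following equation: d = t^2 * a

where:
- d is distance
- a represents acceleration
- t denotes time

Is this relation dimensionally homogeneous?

Yes

d (distance) has dimensions [L].
a (acceleration) has dimensions [L T^-2].
t (time) has dimensions [T].

Left side: [L]
Right side: [L]

Both sides have the same dimensions, so the equation is dimensionally consistent.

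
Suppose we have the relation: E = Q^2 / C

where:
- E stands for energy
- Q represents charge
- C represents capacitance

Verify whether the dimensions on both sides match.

Yes

E (energy) has dimensions [L^2 M T^-2].
Q (charge) has dimensions [I T].
C (capacitance) has dimensions [I^2 L^-2 M^-1 T^4].

Left side: [L^2 M T^-2]
Right side: [L^2 M T^-2]

Both sides have the same dimensions, so the equation is dimensionally consistent.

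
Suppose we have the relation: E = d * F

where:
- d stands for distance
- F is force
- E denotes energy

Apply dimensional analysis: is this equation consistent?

Yes

d (distance) has dimensions [L].
F (force) has dimensions [L M T^-2].
E (energy) has dimensions [L^2 M T^-2].

Left side: [L^2 M T^-2]
Right side: [L^2 M T^-2]

Both sides have the same dimensions, so the equation is dimensionally consistent.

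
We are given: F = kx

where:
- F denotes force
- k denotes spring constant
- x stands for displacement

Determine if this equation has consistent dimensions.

Yes

F (force) has dimensions [L M T^-2].
k (spring constant) has dimensions [M T^-2].
x (displacement) has dimensions [L].

Left side: [L M T^-2]
Right side: [L M T^-2]

Both sides have the same dimensions, so the equation is dimensionally consistent.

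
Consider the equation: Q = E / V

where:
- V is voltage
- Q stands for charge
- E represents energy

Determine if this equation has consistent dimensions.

Yes

V (voltage) has dimensions [I^-1 L^2 M T^-3].
Q (charge) has dimensions [I T].
E (energy) has dimensions [L^2 M T^-2].

Left side: [I T]
Right side: [I T]

Both sides have the same dimensions, so the equation is dimensionally consistent.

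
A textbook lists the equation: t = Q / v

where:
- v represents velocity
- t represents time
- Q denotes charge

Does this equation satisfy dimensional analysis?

No

v (velocity) has dimensions [L T^-1].
t (time) has dimensions [T].
Q (charge) has dimensions [I T].

Left side: [T]
Right side: [I L^-1 T^2]

The two sides have different dimensions, so the equation is NOT dimensionally consistent.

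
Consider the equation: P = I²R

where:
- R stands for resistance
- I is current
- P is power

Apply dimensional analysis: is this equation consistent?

Yes

R (resistance) has dimensions [I^-2 L^2 M T^-3].
I (current) has dimensions [I].
P (power) has dimensions [L^2 M T^-3].

Left side: [L^2 M T^-3]
Right side: [L^2 M T^-3]

Both sides have the same dimensions, so the equation is dimensionally consistent.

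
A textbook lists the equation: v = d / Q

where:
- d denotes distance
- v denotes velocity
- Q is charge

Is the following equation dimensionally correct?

No

d (distance) has dimensions [L].
v (velocity) has dimensions [L T^-1].
Q (charge) has dimensions [I T].

Left side: [L T^-1]
Right side: [I^-1 L T^-1]

The two sides have different dimensions, so the equation is NOT dimensionally consistent.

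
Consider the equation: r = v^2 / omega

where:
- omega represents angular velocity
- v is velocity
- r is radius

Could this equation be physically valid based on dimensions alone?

No

omega (angular velocity) has dimensions [T^-1].
v (velocity) has dimensions [L T^-1].
r (radius) has dimensions [L].

Left side: [L]
Right side: [L^2 T^-1]

The two sides have different dimensions, so the equation is NOT dimensionally consistent.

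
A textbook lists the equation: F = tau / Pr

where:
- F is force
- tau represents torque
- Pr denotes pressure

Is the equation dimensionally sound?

No

F (force) has dimensions [L M T^-2].
tau (torque) has dimensions [L^2 M T^-2].
Pr (pressure) has dimensions [L^-1 M T^-2].

Left side: [L M T^-2]
Right side: [L^3]

The two sides have different dimensions, so the equation is NOT dimensionally consistent.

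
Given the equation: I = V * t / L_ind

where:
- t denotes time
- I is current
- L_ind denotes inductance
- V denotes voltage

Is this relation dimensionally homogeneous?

Yes

t (time) has dimensions [T].
I (current) has dimensions [I].
L_ind (inductance) has dimensions [I^-2 L^2 M T^-2].
V (voltage) has dimensions [I^-1 L^2 M T^-3].

Left side: [I]
Right side: [I]

Both sides have the same dimensions, so the equation is dimensionally consistent.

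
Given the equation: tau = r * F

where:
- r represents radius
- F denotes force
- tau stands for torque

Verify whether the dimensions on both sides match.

Yes

r (radius) has dimensions [L].
F (force) has dimensions [L M T^-2].
tau (torque) has dimensions [L^2 M T^-2].

Left side: [L^2 M T^-2]
Right side: [L^2 M T^-2]

Both sides have the same dimensions, so the equation is dimensionally consistent.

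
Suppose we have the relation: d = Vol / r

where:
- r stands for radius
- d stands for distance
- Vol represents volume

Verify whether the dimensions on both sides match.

No

r (radius) has dimensions [L].
d (distance) has dimensions [L].
Vol (volume) has dimensions [L^3].

Left side: [L]
Right side: [L^2]

The two sides have different dimensions, so the equation is NOT dimensionally consistent.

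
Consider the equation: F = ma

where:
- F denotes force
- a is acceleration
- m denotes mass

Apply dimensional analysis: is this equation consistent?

Yes

F (force) has dimensions [L M T^-2].
a (acceleration) has dimensions [L T^-2].
m (mass) has dimensions [M].

Left side: [L M T^-2]
Right side: [L M T^-2]

Both sides have the same dimensions, so the equation is dimensionally consistent.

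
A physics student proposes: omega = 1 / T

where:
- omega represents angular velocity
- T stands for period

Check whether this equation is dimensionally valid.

Yes

omega (angular velocity) has dimensions [T^-1].
T (period) has dimensions [T].

Left side: [T^-1]
Right side: [T^-1]

Both sides have the same dimensions, so the equation is dimensionally consistent.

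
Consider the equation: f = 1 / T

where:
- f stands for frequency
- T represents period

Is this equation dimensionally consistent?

Yes

f (frequency) has dimensions [T^-1].
T (period) has dimensions [T].

Left side: [T^-1]
Right side: [T^-1]

Both sides have the same dimensions, so the equation is dimensionally consistent.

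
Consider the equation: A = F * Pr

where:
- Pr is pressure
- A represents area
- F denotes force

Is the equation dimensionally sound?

No

Pr (pressure) has dimensions [L^-1 M T^-2].
A (area) has dimensions [L^2].
F (force) has dimensions [L M T^-2].

Left side: [L^2]
Right side: [M^2 T^-4]

The two sides have different dimensions, so the equation is NOT dimensionally consistent.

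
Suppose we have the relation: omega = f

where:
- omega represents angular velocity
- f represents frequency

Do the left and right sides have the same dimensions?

Yes

omega (angular velocity) has dimensions [T^-1].
f (frequency) has dimensions [T^-1].

Left side: [T^-1]
Right side: [T^-1]

Both sides have the same dimensions, so the equation is dimensionally consistent.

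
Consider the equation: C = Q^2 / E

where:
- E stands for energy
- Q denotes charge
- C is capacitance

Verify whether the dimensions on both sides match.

Yes

E (energy) has dimensions [L^2 M T^-2].
Q (charge) has dimensions [I T].
C (capacitance) has dimensions [I^2 L^-2 M^-1 T^4].

Left side: [I^2 L^-2 M^-1 T^4]
Right side: [I^2 L^-2 M^-1 T^4]

Both sides have the same dimensions, so the equation is dimensionally consistent.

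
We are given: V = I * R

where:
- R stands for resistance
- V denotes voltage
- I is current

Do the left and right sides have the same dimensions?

Yes

R (resistance) has dimensions [I^-2 L^2 M T^-3].
V (voltage) has dimensions [I^-1 L^2 M T^-3].
I (current) has dimensions [I].

Left side: [I^-1 L^2 M T^-3]
Right side: [I^-1 L^2 M T^-3]

Both sides have the same dimensions, so the equation is dimensionally consistent.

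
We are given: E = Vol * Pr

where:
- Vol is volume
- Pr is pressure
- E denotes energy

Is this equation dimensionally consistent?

Yes

Vol (volume) has dimensions [L^3].
Pr (pressure) has dimensions [L^-1 M T^-2].
E (energy) has dimensions [L^2 M T^-2].

Left side: [L^2 M T^-2]
Right side: [L^2 M T^-2]

Both sides have the same dimensions, so the equation is dimensionally consistent.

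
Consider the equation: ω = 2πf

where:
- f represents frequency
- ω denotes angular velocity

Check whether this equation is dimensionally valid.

Yes

f (frequency) has dimensions [T^-1].
ω (angular velocity) has dimensions [T^-1].

Left side: [T^-1]
Right side: [T^-1]

Both sides have the same dimensions, so the equation is dimensionally consistent.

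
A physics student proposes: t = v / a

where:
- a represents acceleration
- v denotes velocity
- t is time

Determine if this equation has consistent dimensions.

Yes

a (acceleration) has dimensions [L T^-2].
v (velocity) has dimensions [L T^-1].
t (time) has dimensions [T].

Left side: [T]
Right side: [T]

Both sides have the same dimensions, so the equation is dimensionally consistent.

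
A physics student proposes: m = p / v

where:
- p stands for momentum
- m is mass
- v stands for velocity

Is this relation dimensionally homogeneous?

Yes

p (momentum) has dimensions [L M T^-1].
m (mass) has dimensions [M].
v (velocity) has dimensions [L T^-1].

Left side: [M]
Right side: [M]

Both sides have the same dimensions, so the equation is dimensionally consistent.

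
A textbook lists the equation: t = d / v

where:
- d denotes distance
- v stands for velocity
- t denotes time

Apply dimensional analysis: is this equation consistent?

Yes

d (distance) has dimensions [L].
v (velocity) has dimensions [L T^-1].
t (time) has dimensions [T].

Left side: [T]
Right side: [T]

Both sides have the same dimensions, so the equation is dimensionally consistent.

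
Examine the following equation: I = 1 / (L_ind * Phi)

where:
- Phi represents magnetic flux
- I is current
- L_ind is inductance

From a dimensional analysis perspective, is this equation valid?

No

Phi (magnetic flux) has dimensions [I^-1 L^2 M T^-2].
I (current) has dimensions [I].
L_ind (inductance) has dimensions [I^-2 L^2 M T^-2].

Left side: [I]
Right side: [I^3 L^-4 M^-2 T^4]

The two sides have different dimensions, so the equation is NOT dimensionally consistent.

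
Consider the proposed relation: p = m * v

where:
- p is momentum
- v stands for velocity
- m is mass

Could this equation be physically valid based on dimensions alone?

Yes

p (momentum) has dimensions [L M T^-1].
v (velocity) has dimensions [L T^-1].
m (mass) has dimensions [M].

Left side: [L M T^-1]
Right side: [L M T^-1]

Both sides have the same dimensions, so the equation is dimensionally consistent.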